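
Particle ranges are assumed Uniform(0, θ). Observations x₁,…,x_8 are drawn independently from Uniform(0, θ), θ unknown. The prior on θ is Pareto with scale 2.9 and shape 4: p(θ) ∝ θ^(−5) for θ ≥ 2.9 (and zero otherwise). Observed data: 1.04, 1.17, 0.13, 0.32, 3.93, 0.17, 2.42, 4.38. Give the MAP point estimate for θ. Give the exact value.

θ̂_MAP = 4.38

The Uniform(0, θ) likelihood is θ^(−n) for θ ≥ max(xᵢ), zero otherwise. Here max(xᵢ) = 4.38.
Posterior ∝ θ^(−5) · θ^(−8) = θ^(−13) on θ ≥ max(2.9, 4.38) = 4.38.
This density is strictly decreasing in θ, so the posterior mode lies at the lower boundary of the support.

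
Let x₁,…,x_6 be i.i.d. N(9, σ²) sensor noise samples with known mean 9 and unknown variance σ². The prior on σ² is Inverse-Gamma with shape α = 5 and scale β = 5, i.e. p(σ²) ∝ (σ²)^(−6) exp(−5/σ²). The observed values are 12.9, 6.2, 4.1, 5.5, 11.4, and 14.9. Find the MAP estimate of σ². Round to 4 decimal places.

Sum of squared deviations about the known mean: SS = (12.9−9)² + (6.2−9)² + (4.1−9)² + (5.5−9)² + (11.4−9)² + (14.9−9)² = 99.88.
The Normal likelihood contributes (σ²)^(−n/2) exp(−SS/(2σ²)), so the posterior is Inverse-Gamma(α + n/2, β + SS/2) = Inverse-Gamma(8, 54.94).
The mode of Inverse-Gamma(a, b) is b/(a+1) = 54.94/9 ≈ 6.1044.

σ̂²_MAP = 6.1044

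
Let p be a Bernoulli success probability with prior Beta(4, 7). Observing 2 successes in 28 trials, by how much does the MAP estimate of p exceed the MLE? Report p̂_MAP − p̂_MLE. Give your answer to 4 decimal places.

Posterior is Beta(6, 33); MAP = (6−1)/(39−2) = 5/37 ≈ 0.13514.
MLE ignores the prior: p̂_MLE = k/n = 2/28 ≈ 0.07143.
Difference = 5/37 − 2/28 = 33/518 ≈ 0.0637.

MAP − MLE = 0.0637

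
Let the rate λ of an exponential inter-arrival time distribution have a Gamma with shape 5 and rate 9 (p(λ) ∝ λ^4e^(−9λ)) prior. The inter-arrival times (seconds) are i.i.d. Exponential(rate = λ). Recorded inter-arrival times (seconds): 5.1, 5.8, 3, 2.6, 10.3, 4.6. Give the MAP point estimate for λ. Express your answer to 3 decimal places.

The Exponential(rate=λ) likelihood is ∝ λ^n e^(−λΣtᵢ). Here n = 6 and Σtᵢ = 5.1 + 5.8 + 3 + 2.6 + 10.3 + 4.6 = 31.4.
Posterior ∝ λ^4e^(−9λ) · λ^6e^(−31.4λ) = λ^10e^(−40.4λ), i.e. Gamma(11, 40.4).
Mode = (a−1)/b = 10/40.4 ≈ 0.248.

λ̂_MAP = 0.248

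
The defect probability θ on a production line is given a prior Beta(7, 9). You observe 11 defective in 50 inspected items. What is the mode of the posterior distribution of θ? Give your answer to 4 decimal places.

Prior: Beta(7, 9).
Data: 11 successes in 50 trials. The binomial likelihood contributes θ^11(1−θ)^39, so the posterior is Beta(7+11, 9+39) = Beta(18, 48).
For Beta(a, b) with a, b > 1 the mode is (a−1)/(a+b−2) = 17/64 ≈ 0.2656.

θ̂_MAP = 0.2656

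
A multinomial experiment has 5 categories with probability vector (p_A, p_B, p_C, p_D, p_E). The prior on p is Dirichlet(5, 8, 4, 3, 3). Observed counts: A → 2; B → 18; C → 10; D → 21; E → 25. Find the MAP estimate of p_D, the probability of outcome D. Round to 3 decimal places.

MAP estimate of p_D = 0.245

The posterior is Dirichlet(αᵢ + nᵢ) = Dirichlet(7, 26, 14, 24, 28).
For a Dirichlet(a₁,…,a_K) with all aᵢ > 1, the mode has j-th component (aⱼ − 1)/(Σaᵢ − K).
Here Σaᵢ = 99 and K = 5, so p_D = (24 − 1)/(99 − 5) = 23/94 ≈ 0.245.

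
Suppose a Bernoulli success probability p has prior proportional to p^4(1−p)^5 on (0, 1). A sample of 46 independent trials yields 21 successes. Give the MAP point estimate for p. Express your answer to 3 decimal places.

p̂_MAP = 0.455

The prior density ∝ p^4(1−p)^5 is the kernel of Beta(5, 6).
Data: 21 successes in 46 trials. The binomial likelihood contributes p^21(1−p)^25, so the posterior is Beta(5+21, 6+25) = Beta(26, 31).
For Beta(a, b) with a, b > 1 the mode is (a−1)/(a+b−2) = 25/55 ≈ 0.455.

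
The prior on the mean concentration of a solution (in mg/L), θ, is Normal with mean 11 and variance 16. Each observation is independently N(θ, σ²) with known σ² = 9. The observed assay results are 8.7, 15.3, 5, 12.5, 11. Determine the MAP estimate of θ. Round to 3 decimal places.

θ̂_MAP = 10.551

n = 5; x̄ = (8.7 + 15.3 + 5 + 12.5 + 11)/5 = 52.5/5 = 10.5.
For a Normal prior and Normal likelihood with known variance, the posterior is Normal; its mode equals its mean, the precision-weighted average.
Prior precision 1/σ₀² = 1/16 = 0.0625; data precision n/σ² = 5/9.
θ̂ = (0.0625·11 + (5/9)·10.5) / (0.0625 + 5/9) = (313/48)/(89/144) = 939/89 ≈ 10.551.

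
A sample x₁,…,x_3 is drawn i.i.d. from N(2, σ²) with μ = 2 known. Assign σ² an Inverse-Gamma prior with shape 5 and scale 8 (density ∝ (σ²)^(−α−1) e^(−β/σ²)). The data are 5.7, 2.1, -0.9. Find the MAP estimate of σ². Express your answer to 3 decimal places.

σ̂²_MAP = 2.541

Sum of squared deviations about the known mean: SS = (5.7−2)² + (2.1−2)² + (-0.9−2)² = 22.11.
The Normal likelihood contributes (σ²)^(−n/2) exp(−SS/(2σ²)), so the posterior is Inverse-Gamma(α + n/2, β + SS/2) = Inverse-Gamma(6.5, 19.055).
The mode of Inverse-Gamma(a, b) is b/(a+1) = 19.055/7.5 ≈ 2.541.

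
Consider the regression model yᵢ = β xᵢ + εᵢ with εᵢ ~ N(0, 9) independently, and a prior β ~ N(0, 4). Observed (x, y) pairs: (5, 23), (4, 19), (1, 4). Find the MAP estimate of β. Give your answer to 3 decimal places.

β̂_MAP = 4.407

log p(β | y) = −Σ(yᵢ − βxᵢ)²/(2·9) − β²/(2·4) + const.
Setting the derivative to zero: Σxᵢ(yᵢ − βxᵢ)/9 − β/4 = 0, so β = Σxᵢyᵢ / (Σxᵢ² + σ²/τ²).
Σxᵢyᵢ = 5·23 + 4·19 + 1·4 = 195; Σxᵢ² = 42; σ²/τ² = 2.25.
β̂_MAP = 195 / (42 + 2.25) = 195/44.25 ≈ 4.407.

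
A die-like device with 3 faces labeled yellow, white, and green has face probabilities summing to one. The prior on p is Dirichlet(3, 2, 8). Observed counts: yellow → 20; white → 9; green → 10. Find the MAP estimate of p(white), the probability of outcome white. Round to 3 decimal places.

The posterior is Dirichlet(αᵢ + nᵢ) = Dirichlet(23, 11, 18).
For a Dirichlet(a₁,…,a_K) with all aᵢ > 1, the mode has j-th component (aⱼ − 1)/(Σaᵢ − K).
Here Σaᵢ = 52 and K = 3, so p(white) = (11 − 1)/(52 − 3) = 10/49 ≈ 0.204.

MAP estimate of p(white) = 0.204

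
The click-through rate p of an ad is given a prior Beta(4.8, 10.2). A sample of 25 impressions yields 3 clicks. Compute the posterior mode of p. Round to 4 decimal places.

p̂_MAP = 0.1789

Prior: Beta(4.8, 10.2).
Data: 3 successes in 25 trials. The binomial likelihood contributes p^3(1−p)^22, so the posterior is Beta(4.8+3, 10.2+22) = Beta(7.8, 32.2).
For Beta(a, b) with a, b > 1 the mode is (a−1)/(a+b−2) = 6.8/38 ≈ 0.1789.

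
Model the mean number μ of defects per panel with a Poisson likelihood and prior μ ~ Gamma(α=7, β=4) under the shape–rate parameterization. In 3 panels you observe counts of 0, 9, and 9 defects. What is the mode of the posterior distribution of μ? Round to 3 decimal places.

μ̂_MAP = 3.429

Σxᵢ = 0+9+9 = 18, with n = 3.
Posterior ∝ μ^6e^(−4μ) · μ^18e^(−3μ) = μ^24e^(−7μ), i.e. Gamma(shape=25, rate=7).
The mode of a Gamma(a, b) with a ≥ 1 (shape–rate) is (a−1)/b = 24/7 ≈ 3.429.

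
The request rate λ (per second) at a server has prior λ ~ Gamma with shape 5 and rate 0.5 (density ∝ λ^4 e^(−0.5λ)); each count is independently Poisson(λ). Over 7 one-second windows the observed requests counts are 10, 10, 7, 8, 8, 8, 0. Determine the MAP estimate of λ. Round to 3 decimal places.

λ̂_MAP = 7.333

Σxᵢ = 10+10+7+8+8+8+0 = 51, with n = 7.
Posterior ∝ λ^4e^(−0.5λ) · λ^51e^(−7λ) = λ^55e^(−7.5λ), i.e. Gamma(shape=56, rate=7.5).
The mode of a Gamma(a, b) with a ≥ 1 (shape–rate) is (a−1)/b = 55/7.5 ≈ 7.333.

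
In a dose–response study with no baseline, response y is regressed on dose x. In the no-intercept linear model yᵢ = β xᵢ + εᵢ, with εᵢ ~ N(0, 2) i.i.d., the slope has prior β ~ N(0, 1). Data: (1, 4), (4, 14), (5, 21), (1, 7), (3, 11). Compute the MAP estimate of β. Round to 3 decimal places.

log p(β | y) = −Σ(yᵢ − βxᵢ)²/(2·2) − β²/(2·1) + const.
Setting the derivative to zero: Σxᵢ(yᵢ − βxᵢ)/2 − β/1 = 0, so β = Σxᵢyᵢ / (Σxᵢ² + σ²/τ²).
Σxᵢyᵢ = 1·4 + 4·14 + 5·21 + 1·7 + 3·11 = 205; Σxᵢ² = 52; σ²/τ² = 2.
β̂_MAP = 205 / (52 + 2) = 205/54 ≈ 3.796.

β̂_MAP = 3.796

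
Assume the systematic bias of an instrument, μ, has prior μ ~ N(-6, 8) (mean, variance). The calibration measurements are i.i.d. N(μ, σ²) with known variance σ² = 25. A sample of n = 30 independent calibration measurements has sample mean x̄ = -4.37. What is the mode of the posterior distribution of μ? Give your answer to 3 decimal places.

μ̂_MAP = -4.524

n = 30, x̄ = -4.37.
For a Normal prior and Normal likelihood with known variance, the posterior is Normal; its mode equals its mean, the precision-weighted average.
Prior precision 1/σ₀² = 1/8 = 0.125; data precision n/σ² = 30/25 = 1.2.
μ̂ = (0.125·(-6) + 1.2·(-4.37)) / (0.125 + 1.2) = (-5.994)/1.325 = -5994/1325 ≈ -4.524.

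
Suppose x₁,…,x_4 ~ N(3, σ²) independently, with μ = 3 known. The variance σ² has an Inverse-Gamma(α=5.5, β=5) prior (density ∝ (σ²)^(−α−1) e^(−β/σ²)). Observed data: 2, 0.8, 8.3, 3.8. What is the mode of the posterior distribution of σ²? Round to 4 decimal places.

Sum of squared deviations about the known mean: SS = (2−3)² + (0.8−3)² + (8.3−3)² + (3.8−3)² = 34.57.
The Normal likelihood contributes (σ²)^(−n/2) exp(−SS/(2σ²)), so the posterior is Inverse-Gamma(α + n/2, β + SS/2) = Inverse-Gamma(7.5, 22.285).
The mode of Inverse-Gamma(a, b) is b/(a+1) = 22.285/8.5 ≈ 2.6218.

σ̂²_MAP = 2.6218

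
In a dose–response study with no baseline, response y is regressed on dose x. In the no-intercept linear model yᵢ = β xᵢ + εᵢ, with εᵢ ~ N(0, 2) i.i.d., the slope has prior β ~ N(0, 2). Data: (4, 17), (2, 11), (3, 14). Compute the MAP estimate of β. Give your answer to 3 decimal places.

log p(β | y) = −Σ(yᵢ − βxᵢ)²/(2·2) − β²/(2·2) + const.
Setting the derivative to zero: Σxᵢ(yᵢ − βxᵢ)/2 − β/2 = 0, so β = Σxᵢyᵢ / (Σxᵢ² + σ²/τ²).
Σxᵢyᵢ = 4·17 + 2·11 + 3·14 = 132; Σxᵢ² = 29; σ²/τ² = 1.
β̂_MAP = 132 / (29 + 1) = 132/30 ≈ 4.400.

β̂_MAP = 4.400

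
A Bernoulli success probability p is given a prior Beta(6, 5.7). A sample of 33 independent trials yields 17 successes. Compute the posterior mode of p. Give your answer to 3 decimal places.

p̂_MAP = 0.515

Prior: Beta(6, 5.7).
Data: 17 successes in 33 trials. The binomial likelihood contributes p^17(1−p)^16, so the posterior is Beta(6+17, 5.7+16) = Beta(23, 21.7).
For Beta(a, b) with a, b > 1 the mode is (a−1)/(a+b−2) = 22/42.7 ≈ 0.515.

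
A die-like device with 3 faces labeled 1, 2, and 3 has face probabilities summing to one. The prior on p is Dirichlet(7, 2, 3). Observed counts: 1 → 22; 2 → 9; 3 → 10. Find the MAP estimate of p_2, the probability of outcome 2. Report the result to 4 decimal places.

MAP estimate: 0.2000

The posterior is Dirichlet(αᵢ + nᵢ) = Dirichlet(29, 11, 13).
For a Dirichlet(a₁,…,a_K) with all aᵢ > 1, the mode has j-th component (aⱼ − 1)/(Σaᵢ − K).
Here Σaᵢ = 53 and K = 3, so p_2 = (11 − 1)/(53 − 3) = 10/50 ≈ 0.2000.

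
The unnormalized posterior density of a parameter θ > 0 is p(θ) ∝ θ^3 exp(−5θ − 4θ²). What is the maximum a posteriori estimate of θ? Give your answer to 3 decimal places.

θ̂_MAP = 0.375

ℓ'(θ) = 3/θ − 5 − 8θ. Setting this to zero and multiplying by θ: 8θ² + 5θ − 3 = 0.
θ = (−5 + √(5² + 4·8·3)) / (2·8) = (−5 + √121) / 16 = (−5 + 11)/16 = 3/8.
ℓ''(θ) = −3/θ² − 8 < 0, confirming a maximum.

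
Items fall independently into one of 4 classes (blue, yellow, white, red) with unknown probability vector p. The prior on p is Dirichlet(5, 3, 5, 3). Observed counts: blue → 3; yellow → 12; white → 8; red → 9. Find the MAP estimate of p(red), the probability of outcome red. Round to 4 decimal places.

The posterior is Dirichlet(αᵢ + nᵢ) = Dirichlet(8, 15, 13, 12).
For a Dirichlet(a₁,…,a_K) with all aᵢ > 1, the mode has j-th component (aⱼ − 1)/(Σaᵢ − K).
Here Σaᵢ = 48 and K = 4, so p(red) = (12 − 1)/(48 − 4) = 11/44 ≈ 0.2500.

MAP estimate of p(red) = 0.2500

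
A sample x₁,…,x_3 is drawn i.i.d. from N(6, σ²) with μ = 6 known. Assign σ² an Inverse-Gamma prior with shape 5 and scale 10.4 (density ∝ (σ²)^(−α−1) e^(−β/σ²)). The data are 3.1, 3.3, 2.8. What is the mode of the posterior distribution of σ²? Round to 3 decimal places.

Sum of squared deviations about the known mean: SS = (3.1−6)² + (3.3−6)² + (2.8−6)² = 25.94.
The Normal likelihood contributes (σ²)^(−n/2) exp(−SS/(2σ²)), so the posterior is Inverse-Gamma(α + n/2, β + SS/2) = Inverse-Gamma(6.5, 23.37).
The mode of Inverse-Gamma(a, b) is b/(a+1) = 23.37/7.5 ≈ 3.116.

σ̂²_MAP = 3.116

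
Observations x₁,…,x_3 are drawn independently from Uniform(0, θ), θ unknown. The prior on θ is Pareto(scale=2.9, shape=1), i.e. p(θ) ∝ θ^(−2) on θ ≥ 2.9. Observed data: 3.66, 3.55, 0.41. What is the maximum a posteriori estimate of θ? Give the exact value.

θ̂_MAP = 3.66

The Uniform(0, θ) likelihood is θ^(−n) for θ ≥ max(xᵢ), zero otherwise. Here max(xᵢ) = 3.66.
Posterior ∝ θ^(−2) · θ^(−3) = θ^(−5) on θ ≥ max(2.9, 3.66) = 3.66.
This density is strictly decreasing in θ, so the posterior mode lies at the lower boundary of the support.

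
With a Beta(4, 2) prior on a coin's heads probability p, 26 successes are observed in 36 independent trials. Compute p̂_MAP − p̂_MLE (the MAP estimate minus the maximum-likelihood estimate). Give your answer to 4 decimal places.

Posterior is Beta(30, 12); MAP = (30−1)/(42−2) = 29/40 ≈ 0.72500.
MLE ignores the prior: p̂_MLE = k/n = 26/36 ≈ 0.72222.
Difference = 29/40 − 26/36 = 1/360 ≈ 0.0028.

MAP − MLE = 0.0028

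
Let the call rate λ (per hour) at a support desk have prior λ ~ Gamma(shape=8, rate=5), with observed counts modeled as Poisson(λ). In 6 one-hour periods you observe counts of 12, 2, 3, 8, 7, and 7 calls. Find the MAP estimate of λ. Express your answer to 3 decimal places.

λ̂_MAP = 4.182

Σxᵢ = 12+2+3+8+7+7 = 39, with n = 6.
Posterior ∝ λ^7e^(−5λ) · λ^39e^(−6λ) = λ^46e^(−11λ), i.e. Gamma(shape=47, rate=11).
The mode of a Gamma(a, b) with a ≥ 1 (shape–rate) is (a−1)/b = 46/11 ≈ 4.182.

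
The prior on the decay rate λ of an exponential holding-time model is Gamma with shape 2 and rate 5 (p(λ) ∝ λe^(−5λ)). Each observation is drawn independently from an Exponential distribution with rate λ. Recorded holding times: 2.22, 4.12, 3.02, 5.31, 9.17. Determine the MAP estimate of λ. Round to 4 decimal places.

λ̂_MAP = 0.2080

The Exponential(rate=λ) likelihood is ∝ λ^n e^(−λΣtᵢ). Here n = 5 and Σtᵢ = 2.22 + 4.12 + 3.02 + 5.31 + 9.17 = 23.84.
Posterior ∝ λe^(−5λ) · λ^5e^(−23.84λ) = λ^6e^(−28.84λ), i.e. Gamma(7, 28.84).
Mode = (a−1)/b = 6/28.84 ≈ 0.2080.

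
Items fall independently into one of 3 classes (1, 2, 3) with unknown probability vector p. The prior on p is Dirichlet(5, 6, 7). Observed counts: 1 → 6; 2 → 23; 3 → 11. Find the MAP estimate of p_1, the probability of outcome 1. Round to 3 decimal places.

MAP estimate: 0.182

The posterior is Dirichlet(αᵢ + nᵢ) = Dirichlet(11, 29, 18).
For a Dirichlet(a₁,…,a_K) with all aᵢ > 1, the mode has j-th component (aⱼ − 1)/(Σaᵢ − K).
Here Σaᵢ = 58 and K = 3, so p_1 = (11 − 1)/(58 − 3) = 10/55 ≈ 0.182.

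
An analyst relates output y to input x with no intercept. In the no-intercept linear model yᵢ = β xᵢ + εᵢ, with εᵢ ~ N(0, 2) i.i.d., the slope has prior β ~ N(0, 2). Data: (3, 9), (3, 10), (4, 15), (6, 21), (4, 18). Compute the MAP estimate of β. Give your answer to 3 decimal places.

β̂_MAP = 3.621

log p(β | y) = −Σ(yᵢ − βxᵢ)²/(2·2) − β²/(2·2) + const.
Setting the derivative to zero: Σxᵢ(yᵢ − βxᵢ)/2 − β/2 = 0, so β = Σxᵢyᵢ / (Σxᵢ² + σ²/τ²).
Σxᵢyᵢ = 3·9 + 3·10 + 4·15 + 6·21 + 4·18 = 315; Σxᵢ² = 86; σ²/τ² = 1.
β̂_MAP = 315 / (86 + 1) = 315/87 ≈ 3.621.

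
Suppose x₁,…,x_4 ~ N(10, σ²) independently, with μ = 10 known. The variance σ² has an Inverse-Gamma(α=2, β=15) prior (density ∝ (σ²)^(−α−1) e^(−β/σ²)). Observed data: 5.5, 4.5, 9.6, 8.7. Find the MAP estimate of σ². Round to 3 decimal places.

σ̂²_MAP = 8.235

Sum of squared deviations about the known mean: SS = (5.5−10)² + (4.5−10)² + (9.6−10)² + (8.7−10)² = 52.35.
The Normal likelihood contributes (σ²)^(−n/2) exp(−SS/(2σ²)), so the posterior is Inverse-Gamma(α + n/2, β + SS/2) = Inverse-Gamma(4, 41.175).
The mode of Inverse-Gamma(a, b) is b/(a+1) = 41.175/5 ≈ 8.235.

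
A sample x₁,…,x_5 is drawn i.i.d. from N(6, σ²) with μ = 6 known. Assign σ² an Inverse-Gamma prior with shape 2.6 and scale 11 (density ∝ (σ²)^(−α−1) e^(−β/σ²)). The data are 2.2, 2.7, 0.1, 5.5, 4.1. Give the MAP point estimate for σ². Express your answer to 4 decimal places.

σ̂²_MAP = 7.0492

Sum of squared deviations about the known mean: SS = (2.2−6)² + (2.7−6)² + (0.1−6)² + (5.5−6)² + (4.1−6)² = 64.
The Normal likelihood contributes (σ²)^(−n/2) exp(−SS/(2σ²)), so the posterior is Inverse-Gamma(α + n/2, β + SS/2) = Inverse-Gamma(5.1, 43).
The mode of Inverse-Gamma(a, b) is b/(a+1) = 43/6.1 ≈ 7.0492.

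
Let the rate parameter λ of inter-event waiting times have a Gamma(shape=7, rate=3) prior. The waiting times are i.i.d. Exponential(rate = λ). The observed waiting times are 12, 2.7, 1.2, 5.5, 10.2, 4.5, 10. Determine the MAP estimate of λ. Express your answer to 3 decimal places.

The Exponential(rate=λ) likelihood is ∝ λ^n e^(−λΣtᵢ). Here n = 7 and Σtᵢ = 12 + 2.7 + 1.2 + 5.5 + 10.2 + 4.5 + 10 = 46.1.
Posterior ∝ λ^6e^(−3λ) · λ^7e^(−46.1λ) = λ^13e^(−49.1λ), i.e. Gamma(14, 49.1).
Mode = (a−1)/b = 13/49.1 ≈ 0.265.

λ̂_MAP = 0.265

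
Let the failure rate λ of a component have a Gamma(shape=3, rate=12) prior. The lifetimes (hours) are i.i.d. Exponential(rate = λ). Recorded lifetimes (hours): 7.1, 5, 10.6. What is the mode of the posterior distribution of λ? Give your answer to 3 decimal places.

λ̂_MAP = 0.144

The Exponential(rate=λ) likelihood is ∝ λ^n e^(−λΣtᵢ). Here n = 3 and Σtᵢ = 7.1 + 5 + 10.6 = 22.7.
Posterior ∝ λ^2e^(−12λ) · λ^3e^(−22.7λ) = λ^5e^(−34.7λ), i.e. Gamma(6, 34.7).
Mode = (a−1)/b = 5/34.7 ≈ 0.144.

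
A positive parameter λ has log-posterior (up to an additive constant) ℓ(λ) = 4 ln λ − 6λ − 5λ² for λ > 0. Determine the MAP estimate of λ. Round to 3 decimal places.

ℓ'(λ) = 4/λ − 6 − 10λ. Setting this to zero and multiplying by λ: 10λ² + 6λ − 4 = 0.
λ = (−6 + √(6² + 4·10·4)) / (2·10) = (−6 + √196) / 20 = (−6 + 14)/20 = 2/5.
ℓ''(λ) = −4/λ² − 10 < 0, confirming a maximum.

λ̂_MAP = 0.400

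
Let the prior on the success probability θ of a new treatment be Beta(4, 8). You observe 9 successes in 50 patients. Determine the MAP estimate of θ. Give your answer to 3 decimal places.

Prior: Beta(4, 8).
Data: 9 successes in 50 trials. The binomial likelihood contributes θ^9(1−θ)^41, so the posterior is Beta(4+9, 8+41) = Beta(13, 49).
For Beta(a, b) with a, b > 1 the mode is (a−1)/(a+b−2) = 12/60 ≈ 0.200.

θ̂_MAP = 0.200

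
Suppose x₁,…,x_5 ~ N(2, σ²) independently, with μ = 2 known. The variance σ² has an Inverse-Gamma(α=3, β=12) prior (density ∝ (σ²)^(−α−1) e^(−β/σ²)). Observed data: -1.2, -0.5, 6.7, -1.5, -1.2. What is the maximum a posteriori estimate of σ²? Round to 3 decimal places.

σ̂²_MAP = 6.544

Sum of squared deviations about the known mean: SS = (-1.2−2)² + (-0.5−2)² + (6.7−2)² + (-1.5−2)² + (-1.2−2)² = 61.07.
The Normal likelihood contributes (σ²)^(−n/2) exp(−SS/(2σ²)), so the posterior is Inverse-Gamma(α + n/2, β + SS/2) = Inverse-Gamma(5.5, 42.535).
The mode of Inverse-Gamma(a, b) is b/(a+1) = 42.535/6.5 ≈ 6.544.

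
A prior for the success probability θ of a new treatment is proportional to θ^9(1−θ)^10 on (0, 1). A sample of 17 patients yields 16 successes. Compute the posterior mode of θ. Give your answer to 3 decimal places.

The prior density ∝ θ^9(1−θ)^10 is the kernel of Beta(10, 11).
Data: 16 successes in 17 trials. The binomial likelihood contributes θ^16(1−θ)^1, so the posterior is Beta(10+16, 11+1) = Beta(26, 12).
For Beta(a, b) with a, b > 1 the mode is (a−1)/(a+b−2) = 25/36 ≈ 0.694.

θ̂_MAP = 0.694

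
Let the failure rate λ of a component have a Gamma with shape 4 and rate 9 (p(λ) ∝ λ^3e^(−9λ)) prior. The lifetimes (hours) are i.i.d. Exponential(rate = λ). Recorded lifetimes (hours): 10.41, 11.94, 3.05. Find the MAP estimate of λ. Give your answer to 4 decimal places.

The Exponential(rate=λ) likelihood is ∝ λ^n e^(−λΣtᵢ). Here n = 3 and Σtᵢ = 10.41 + 11.94 + 3.05 = 25.40.
Posterior ∝ λ^3e^(−9λ) · λ^3e^(−25.40λ) = λ^6e^(−34.40λ), i.e. Gamma(7, 34.40).
Mode = (a−1)/b = 6/34.40 ≈ 0.1744.

λ̂_MAP = 0.1744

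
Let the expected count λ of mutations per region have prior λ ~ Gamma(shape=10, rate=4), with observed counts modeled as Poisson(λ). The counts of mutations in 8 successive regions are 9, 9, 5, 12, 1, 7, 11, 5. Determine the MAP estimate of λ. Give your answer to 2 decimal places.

λ̂_MAP = 5.67

Σxᵢ = 9+9+5+12+1+7+11+5 = 59, with n = 8.
Posterior ∝ λ^9e^(−4λ) · λ^59e^(−8λ) = λ^68e^(−12λ), i.e. Gamma(shape=69, rate=12).
The mode of a Gamma(a, b) with a ≥ 1 (shape–rate) is (a−1)/b = 68/12 ≈ 5.67.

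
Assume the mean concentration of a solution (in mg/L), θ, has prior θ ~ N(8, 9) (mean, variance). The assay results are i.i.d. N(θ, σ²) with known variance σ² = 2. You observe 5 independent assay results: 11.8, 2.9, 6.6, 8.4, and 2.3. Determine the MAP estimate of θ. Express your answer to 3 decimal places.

θ̂_MAP = 6.468

n = 5; x̄ = (11.8 + 2.9 + 6.6 + 8.4 + 2.3)/5 = 32/5 = 6.4.
For a Normal prior and Normal likelihood with known variance, the posterior is Normal; its mode equals its mean, the precision-weighted average.
Prior precision 1/σ₀² = 1/9; data precision n/σ² = 5/2 = 2.5.
θ̂ = ((1/9)·8 + 2.5·6.4) / (1/9 + 2.5) = (152/9)/(47/18) = 304/47 ≈ 6.468.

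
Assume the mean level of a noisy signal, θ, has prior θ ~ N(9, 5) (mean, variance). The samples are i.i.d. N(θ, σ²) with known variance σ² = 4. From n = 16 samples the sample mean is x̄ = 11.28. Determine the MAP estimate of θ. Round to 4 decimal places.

θ̂_MAP = 11.1714

n = 16, x̄ = 11.28.
For a Normal prior and Normal likelihood with known variance, the posterior is Normal; its mode equals its mean, the precision-weighted average.
Prior precision 1/σ₀² = 1/5 = 0.2; data precision n/σ² = 16/4 = 4.
θ̂ = (0.2·9 + 4·11.28) / (0.2 + 4) = 46.92/4.2 = 391/35 ≈ 11.1714.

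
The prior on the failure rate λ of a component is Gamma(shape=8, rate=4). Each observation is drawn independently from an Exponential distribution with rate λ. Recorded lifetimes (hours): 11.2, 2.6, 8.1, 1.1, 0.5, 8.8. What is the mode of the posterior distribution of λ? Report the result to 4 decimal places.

The Exponential(rate=λ) likelihood is ∝ λ^n e^(−λΣtᵢ). Here n = 6 and Σtᵢ = 11.2 + 2.6 + 8.1 + 1.1 + 0.5 + 8.8 = 32.3.
Posterior ∝ λ^7e^(−4λ) · λ^6e^(−32.3λ) = λ^13e^(−36.3λ), i.e. Gamma(14, 36.3).
Mode = (a−1)/b = 13/36.3 ≈ 0.3581.

λ̂_MAP = 0.3581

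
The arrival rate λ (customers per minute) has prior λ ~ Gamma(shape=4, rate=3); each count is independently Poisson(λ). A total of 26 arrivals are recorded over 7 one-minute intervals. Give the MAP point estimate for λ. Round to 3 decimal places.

λ̂_MAP = 2.900

Σxᵢ = 26, n = 7.
Posterior ∝ λ^3e^(−3λ) · λ^26e^(−7λ) = λ^29e^(−10λ), i.e. Gamma(shape=30, rate=10).
The mode of a Gamma(a, b) with a ≥ 1 (shape–rate) is (a−1)/b = 29/10 ≈ 2.900.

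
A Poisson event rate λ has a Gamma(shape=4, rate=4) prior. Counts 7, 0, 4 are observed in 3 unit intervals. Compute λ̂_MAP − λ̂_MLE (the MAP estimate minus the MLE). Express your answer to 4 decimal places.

MAP − MLE = -1.6667

Σxᵢ = 11. Posterior is Gamma(15, 7); MAP = (15−1)/7 = 14/7 ≈ 2.00000.
MLE = x̄ = 11/3 ≈ 3.66667.
Difference = 14/7 − 11/3 = -5/3 ≈ -1.6667.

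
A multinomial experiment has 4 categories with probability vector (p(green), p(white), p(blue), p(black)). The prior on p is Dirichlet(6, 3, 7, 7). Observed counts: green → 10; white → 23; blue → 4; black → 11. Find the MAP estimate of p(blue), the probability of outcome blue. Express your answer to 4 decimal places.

The posterior is Dirichlet(αᵢ + nᵢ) = Dirichlet(16, 26, 11, 18).
For a Dirichlet(a₁,…,a_K) with all aᵢ > 1, the mode has j-th component (aⱼ − 1)/(Σaᵢ − K).
Here Σaᵢ = 71 and K = 4, so p(blue) = (11 − 1)/(71 − 4) = 10/67 ≈ 0.1493.

MAP estimate of p(blue) = 0.1493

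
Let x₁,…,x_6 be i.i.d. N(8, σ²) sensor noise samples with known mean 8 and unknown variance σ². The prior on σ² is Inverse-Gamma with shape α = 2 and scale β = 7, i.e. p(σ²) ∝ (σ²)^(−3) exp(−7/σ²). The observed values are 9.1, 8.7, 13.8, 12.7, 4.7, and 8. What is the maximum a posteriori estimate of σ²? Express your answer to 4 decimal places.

Sum of squared deviations about the known mean: SS = (9.1−8)² + (8.7−8)² + (13.8−8)² + (12.7−8)² + (4.7−8)² + (8−8)² = 68.32.
The Normal likelihood contributes (σ²)^(−n/2) exp(−SS/(2σ²)), so the posterior is Inverse-Gamma(α + n/2, β + SS/2) = Inverse-Gamma(5, 41.16).
The mode of Inverse-Gamma(a, b) is b/(a+1) = 41.16/6 ≈ 6.8600.

σ̂²_MAP = 6.8600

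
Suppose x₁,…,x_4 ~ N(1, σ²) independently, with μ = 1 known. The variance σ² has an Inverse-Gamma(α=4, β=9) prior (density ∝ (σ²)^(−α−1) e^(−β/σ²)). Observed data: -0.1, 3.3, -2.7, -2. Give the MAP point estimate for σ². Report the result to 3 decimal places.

σ̂²_MAP = 3.371

Sum of squared deviations about the known mean: SS = (-0.1−1)² + (3.3−1)² + (-2.7−1)² + (-2−1)² = 29.19.
The Normal likelihood contributes (σ²)^(−n/2) exp(−SS/(2σ²)), so the posterior is Inverse-Gamma(α + n/2, β + SS/2) = Inverse-Gamma(6, 23.595).
The mode of Inverse-Gamma(a, b) is b/(a+1) = 23.595/7 ≈ 3.371.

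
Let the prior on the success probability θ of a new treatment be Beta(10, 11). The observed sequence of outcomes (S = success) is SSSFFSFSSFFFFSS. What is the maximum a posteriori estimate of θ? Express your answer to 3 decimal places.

Prior: Beta(10, 11).
Data: 8 successes in 15 trials (from the sequence). The binomial likelihood contributes θ^8(1−θ)^7, so the posterior is Beta(10+8, 11+7) = Beta(18, 18).
For Beta(a, b) with a, b > 1 the mode is (a−1)/(a+b−2) = 17/34 ≈ 0.500.

θ̂_MAP = 0.500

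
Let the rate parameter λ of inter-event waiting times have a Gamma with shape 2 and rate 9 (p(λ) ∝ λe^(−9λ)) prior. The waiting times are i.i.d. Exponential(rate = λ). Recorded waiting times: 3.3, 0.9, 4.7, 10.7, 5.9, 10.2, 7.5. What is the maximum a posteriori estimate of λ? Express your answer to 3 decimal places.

The Exponential(rate=λ) likelihood is ∝ λ^n e^(−λΣtᵢ). Here n = 7 and Σtᵢ = 3.3 + 0.9 + 4.7 + 10.7 + 5.9 + 10.2 + 7.5 = 43.2.
Posterior ∝ λe^(−9λ) · λ^7e^(−43.2λ) = λ^8e^(−52.2λ), i.e. Gamma(9, 52.2).
Mode = (a−1)/b = 8/52.2 ≈ 0.153.

λ̂_MAP = 0.153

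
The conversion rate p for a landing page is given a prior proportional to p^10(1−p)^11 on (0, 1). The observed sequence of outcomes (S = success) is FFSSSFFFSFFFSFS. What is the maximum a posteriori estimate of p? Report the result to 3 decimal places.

p̂_MAP = 0.444

The prior density ∝ p^10(1−p)^11 is the kernel of Beta(11, 12).
Data: 6 successes in 15 trials (from the sequence). The binomial likelihood contributes p^6(1−p)^9, so the posterior is Beta(11+6, 12+9) = Beta(17, 21).
For Beta(a, b) with a, b > 1 the mode is (a−1)/(a+b−2) = 16/36 ≈ 0.444.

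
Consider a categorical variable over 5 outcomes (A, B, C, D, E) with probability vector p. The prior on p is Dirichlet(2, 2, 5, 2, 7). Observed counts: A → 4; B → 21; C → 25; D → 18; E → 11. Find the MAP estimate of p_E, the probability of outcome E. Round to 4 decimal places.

The posterior is Dirichlet(αᵢ + nᵢ) = Dirichlet(6, 23, 30, 20, 18).
For a Dirichlet(a₁,…,a_K) with all aᵢ > 1, the mode has j-th component (aⱼ − 1)/(Σaᵢ − K).
Here Σaᵢ = 97 and K = 5, so p_E = (18 − 1)/(97 − 5) = 17/92 ≈ 0.1848.

MAP estimate of p_E = 0.1848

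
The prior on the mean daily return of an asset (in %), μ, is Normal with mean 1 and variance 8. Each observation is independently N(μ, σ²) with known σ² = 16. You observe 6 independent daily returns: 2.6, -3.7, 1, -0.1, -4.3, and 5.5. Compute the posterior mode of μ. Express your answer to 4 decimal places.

n = 6; x̄ = (2.6 + (-3.7) + 1 + (-0.1) + (-4.3) + 5.5)/6 = 1/6 = 1/6 ≈ 0.1667.
For a Normal prior and Normal likelihood with known variance, the posterior is Normal; its mode equals its mean, the precision-weighted average.
Prior precision 1/σ₀² = 1/8 = 0.125; data precision n/σ² = 6/16 = 0.375.
μ̂ = (0.125·1 + 0.375·(1/6)) / (0.125 + 0.375) = 0.1875/0.5 = 0.3750.

μ̂_MAP = 0.3750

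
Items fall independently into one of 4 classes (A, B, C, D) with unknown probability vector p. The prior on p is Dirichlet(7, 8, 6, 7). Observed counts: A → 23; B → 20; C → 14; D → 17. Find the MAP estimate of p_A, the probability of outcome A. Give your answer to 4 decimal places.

The posterior is Dirichlet(αᵢ + nᵢ) = Dirichlet(30, 28, 20, 24).
For a Dirichlet(a₁,…,a_K) with all aᵢ > 1, the mode has j-th component (aⱼ − 1)/(Σaᵢ − K).
Here Σaᵢ = 102 and K = 4, so p_A = (30 − 1)/(102 − 4) = 29/98 ≈ 0.2959.

MAP estimate of p_A = 0.2959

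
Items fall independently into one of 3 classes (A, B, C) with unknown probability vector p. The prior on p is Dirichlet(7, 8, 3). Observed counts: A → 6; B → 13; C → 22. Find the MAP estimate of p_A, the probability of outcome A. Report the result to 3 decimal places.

MAP estimate of p_A = 0.214

The posterior is Dirichlet(αᵢ + nᵢ) = Dirichlet(13, 21, 25).
For a Dirichlet(a₁,…,a_K) with all aᵢ > 1, the mode has j-th component (aⱼ − 1)/(Σaᵢ − K).
Here Σaᵢ = 59 and K = 3, so p_A = (13 − 1)/(59 − 3) = 12/56 ≈ 0.214.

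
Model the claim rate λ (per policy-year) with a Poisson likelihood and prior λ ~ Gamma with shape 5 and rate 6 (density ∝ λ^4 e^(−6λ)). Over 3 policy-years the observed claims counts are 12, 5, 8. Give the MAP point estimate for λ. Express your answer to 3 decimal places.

λ̂_MAP = 3.222

Σxᵢ = 12+5+8 = 25, with n = 3.
Posterior ∝ λ^4e^(−6λ) · λ^25e^(−3λ) = λ^29e^(−9λ), i.e. Gamma(shape=30, rate=9).
The mode of a Gamma(a, b) with a ≥ 1 (shape–rate) is (a−1)/b = 29/9 ≈ 3.222.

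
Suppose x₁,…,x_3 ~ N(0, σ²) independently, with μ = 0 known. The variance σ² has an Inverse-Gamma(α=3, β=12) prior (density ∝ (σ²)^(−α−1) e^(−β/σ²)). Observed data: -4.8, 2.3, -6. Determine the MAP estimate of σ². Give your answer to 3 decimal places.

Sum of squared deviations about the known mean: SS = (-4.8−0)² + (2.3−0)² + (-6−0)² = 64.33.
The Normal likelihood contributes (σ²)^(−n/2) exp(−SS/(2σ²)), so the posterior is Inverse-Gamma(α + n/2, β + SS/2) = Inverse-Gamma(4.5, 44.165).
The mode of Inverse-Gamma(a, b) is b/(a+1) = 44.165/5.5 ≈ 8.030.

σ̂²_MAP = 8.030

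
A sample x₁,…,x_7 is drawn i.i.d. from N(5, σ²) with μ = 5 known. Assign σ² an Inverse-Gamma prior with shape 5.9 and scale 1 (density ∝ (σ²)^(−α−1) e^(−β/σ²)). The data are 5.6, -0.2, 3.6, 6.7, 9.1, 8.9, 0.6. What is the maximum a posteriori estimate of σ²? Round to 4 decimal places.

σ̂²_MAP = 4.1168

Sum of squared deviations about the known mean: SS = (5.6−5)² + (-0.2−5)² + (3.6−5)² + (6.7−5)² + (9.1−5)² + (8.9−5)² + (0.6−5)² = 83.63.
The Normal likelihood contributes (σ²)^(−n/2) exp(−SS/(2σ²)), so the posterior is Inverse-Gamma(α + n/2, β + SS/2) = Inverse-Gamma(9.4, 42.815).
The mode of Inverse-Gamma(a, b) is b/(a+1) = 42.815/10.4 ≈ 4.1168.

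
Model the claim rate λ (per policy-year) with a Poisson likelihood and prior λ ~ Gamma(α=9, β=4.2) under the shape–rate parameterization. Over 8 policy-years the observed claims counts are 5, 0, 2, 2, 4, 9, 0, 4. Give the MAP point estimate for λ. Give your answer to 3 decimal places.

λ̂_MAP = 2.787

Σxᵢ = 5+0+2+2+4+9+0+4 = 26, with n = 8.
Posterior ∝ λ^8e^(−4.2λ) · λ^26e^(−8λ) = λ^34e^(−12.2λ), i.e. Gamma(shape=35, rate=12.2).
The mode of a Gamma(a, b) with a ≥ 1 (shape–rate) is (a−1)/b = 34/12.2 ≈ 2.787.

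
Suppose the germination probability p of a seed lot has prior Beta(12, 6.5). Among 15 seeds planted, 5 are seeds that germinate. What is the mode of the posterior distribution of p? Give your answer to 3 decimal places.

Prior: Beta(12, 6.5).
Data: 5 successes in 15 trials. The binomial likelihood contributes p^5(1−p)^10, so the posterior is Beta(12+5, 6.5+10) = Beta(17, 16.5).
For Beta(a, b) with a, b > 1 the mode is (a−1)/(a+b−2) = 16/31.5 ≈ 0.508.

p̂_MAP = 0.508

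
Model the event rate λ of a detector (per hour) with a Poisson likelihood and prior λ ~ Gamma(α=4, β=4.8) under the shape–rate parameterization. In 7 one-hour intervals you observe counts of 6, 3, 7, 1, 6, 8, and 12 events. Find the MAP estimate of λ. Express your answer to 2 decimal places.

λ̂_MAP = 3.90

Σxᵢ = 6+3+7+1+6+8+12 = 43, with n = 7.
Posterior ∝ λ^3e^(−4.8λ) · λ^43e^(−7λ) = λ^46e^(−11.8λ), i.e. Gamma(shape=47, rate=11.8).
The mode of a Gamma(a, b) with a ≥ 1 (shape–rate) is (a−1)/b = 46/11.8 ≈ 3.90.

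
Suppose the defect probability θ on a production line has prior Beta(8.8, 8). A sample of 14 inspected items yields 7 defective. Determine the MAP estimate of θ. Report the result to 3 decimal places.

Prior: Beta(8.8, 8).
Data: 7 successes in 14 trials. The binomial likelihood contributes θ^7(1−θ)^7, so the posterior is Beta(8.8+7, 8+7) = Beta(15.8, 15).
For Beta(a, b) with a, b > 1 the mode is (a−1)/(a+b−2) = 14.8/28.8 ≈ 0.514.

θ̂_MAP = 0.514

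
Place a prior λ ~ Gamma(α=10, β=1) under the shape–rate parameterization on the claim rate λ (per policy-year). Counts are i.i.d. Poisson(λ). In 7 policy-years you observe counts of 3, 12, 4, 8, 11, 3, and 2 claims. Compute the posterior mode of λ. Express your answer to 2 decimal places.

λ̂_MAP = 6.50

Σxᵢ = 3+12+4+8+11+3+2 = 43, with n = 7.
Posterior ∝ λ^9e^(−1λ) · λ^43e^(−7λ) = λ^52e^(−8λ), i.e. Gamma(shape=53, rate=8).
The mode of a Gamma(a, b) with a ≥ 1 (shape–rate) is (a−1)/b = 52/8 ≈ 6.50.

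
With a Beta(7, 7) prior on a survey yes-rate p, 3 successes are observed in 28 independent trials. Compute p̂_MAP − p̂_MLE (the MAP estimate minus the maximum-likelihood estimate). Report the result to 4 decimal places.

Posterior is Beta(10, 32); MAP = (10−1)/(42−2) = 9/40 ≈ 0.22500.
MLE ignores the prior: p̂_MLE = k/n = 3/28 ≈ 0.10714.
Difference = 9/40 − 3/28 = 33/280 ≈ 0.1179.

MAP − MLE = 0.1179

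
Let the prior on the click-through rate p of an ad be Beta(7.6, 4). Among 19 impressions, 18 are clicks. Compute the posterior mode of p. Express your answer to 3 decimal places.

p̂_MAP = 0.860

Prior: Beta(7.6, 4).
Data: 18 successes in 19 trials. The binomial likelihood contributes p^18(1−p)^1, so the posterior is Beta(7.6+18, 4+1) = Beta(25.6, 5).
For Beta(a, b) with a, b > 1 the mode is (a−1)/(a+b−2) = 24.6/28.6 ≈ 0.860.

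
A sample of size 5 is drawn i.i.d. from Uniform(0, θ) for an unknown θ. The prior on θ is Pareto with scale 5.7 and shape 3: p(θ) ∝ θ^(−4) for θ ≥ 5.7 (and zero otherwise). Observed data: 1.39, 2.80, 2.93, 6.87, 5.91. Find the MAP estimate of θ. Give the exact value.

The Uniform(0, θ) likelihood is θ^(−n) for θ ≥ max(xᵢ), zero otherwise. Here max(xᵢ) = 6.87.
Posterior ∝ θ^(−4) · θ^(−5) = θ^(−9) on θ ≥ max(5.7, 6.87) = 6.87.
This density is strictly decreasing in θ, so the posterior mode lies at the lower boundary of the support.

θ̂_MAP = 6.87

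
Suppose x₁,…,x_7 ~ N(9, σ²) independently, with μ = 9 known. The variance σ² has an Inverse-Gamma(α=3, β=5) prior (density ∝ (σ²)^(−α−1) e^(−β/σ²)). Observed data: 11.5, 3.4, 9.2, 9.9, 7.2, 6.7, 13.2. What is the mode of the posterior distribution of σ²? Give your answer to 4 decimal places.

σ̂²_MAP = 4.9753

Sum of squared deviations about the known mean: SS = (11.5−9)² + (3.4−9)² + (9.2−9)² + (9.9−9)² + (7.2−9)² + (6.7−9)² + (13.2−9)² = 64.63.
The Normal likelihood contributes (σ²)^(−n/2) exp(−SS/(2σ²)), so the posterior is Inverse-Gamma(α + n/2, β + SS/2) = Inverse-Gamma(6.5, 37.315).
The mode of Inverse-Gamma(a, b) is b/(a+1) = 37.315/7.5 ≈ 4.9753.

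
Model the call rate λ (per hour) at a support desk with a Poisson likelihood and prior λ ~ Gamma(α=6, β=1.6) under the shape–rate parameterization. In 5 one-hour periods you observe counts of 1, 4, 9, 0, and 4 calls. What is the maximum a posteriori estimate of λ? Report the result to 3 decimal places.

λ̂_MAP = 3.485

Σxᵢ = 1+4+9+0+4 = 18, with n = 5.
Posterior ∝ λ^5e^(−1.6λ) · λ^18e^(−5λ) = λ^23e^(−6.6λ), i.e. Gamma(shape=24, rate=6.6).
The mode of a Gamma(a, b) with a ≥ 1 (shape–rate) is (a−1)/b = 23/6.6 ≈ 3.485.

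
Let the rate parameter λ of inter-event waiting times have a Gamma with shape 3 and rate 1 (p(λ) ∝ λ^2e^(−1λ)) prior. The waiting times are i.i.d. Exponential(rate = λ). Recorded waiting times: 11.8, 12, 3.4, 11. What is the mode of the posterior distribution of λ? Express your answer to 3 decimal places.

The Exponential(rate=λ) likelihood is ∝ λ^n e^(−λΣtᵢ). Here n = 4 and Σtᵢ = 11.8 + 12 + 3.4 + 11 = 38.2.
Posterior ∝ λ^2e^(−1λ) · λ^4e^(−38.2λ) = λ^6e^(−39.2λ), i.e. Gamma(7, 39.2).
Mode = (a−1)/b = 6/39.2 ≈ 0.153.

λ̂_MAP = 0.153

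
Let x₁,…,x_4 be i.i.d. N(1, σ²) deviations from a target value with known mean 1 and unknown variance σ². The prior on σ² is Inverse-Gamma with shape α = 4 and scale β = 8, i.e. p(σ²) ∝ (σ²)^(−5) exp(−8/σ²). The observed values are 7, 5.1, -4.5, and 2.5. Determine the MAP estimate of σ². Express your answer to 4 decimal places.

σ̂²_MAP = 7.2364

Sum of squared deviations about the known mean: SS = (7−1)² + (5.1−1)² + (-4.5−1)² + (2.5−1)² = 85.31.
The Normal likelihood contributes (σ²)^(−n/2) exp(−SS/(2σ²)), so the posterior is Inverse-Gamma(α + n/2, β + SS/2) = Inverse-Gamma(6, 50.655).
The mode of Inverse-Gamma(a, b) is b/(a+1) = 50.655/7 ≈ 7.2364.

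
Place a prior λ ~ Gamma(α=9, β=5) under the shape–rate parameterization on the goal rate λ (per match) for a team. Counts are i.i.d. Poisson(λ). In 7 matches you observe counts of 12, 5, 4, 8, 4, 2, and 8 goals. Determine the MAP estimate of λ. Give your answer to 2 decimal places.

Σxᵢ = 12+5+4+8+4+2+8 = 43, with n = 7.
Posterior ∝ λ^8e^(−5λ) · λ^43e^(−7λ) = λ^51e^(−12λ), i.e. Gamma(shape=52, rate=12).
The mode of a Gamma(a, b) with a ≥ 1 (shape–rate) is (a−1)/b = 51/12 ≈ 4.25.

λ̂_MAP = 4.25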